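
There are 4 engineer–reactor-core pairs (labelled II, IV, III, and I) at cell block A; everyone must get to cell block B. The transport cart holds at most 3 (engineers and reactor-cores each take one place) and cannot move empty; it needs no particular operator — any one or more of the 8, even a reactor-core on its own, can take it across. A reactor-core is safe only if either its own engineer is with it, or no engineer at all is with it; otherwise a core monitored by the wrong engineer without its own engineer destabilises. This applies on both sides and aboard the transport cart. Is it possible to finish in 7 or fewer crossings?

Counting alone: each trip to cell block B takes at most 3 across and each return brings at least 1 back, so after t trips out (and t−1 returns) at most 3t − (t−1) of the 8 are across; that first reaches 8 at t = 4, so at least 7 crossings are needed.
The safety rule pushes this higher. Following every safe sequence of crossings, the most of the 8 that can be at cell block B as the transport cart arrives there on crossing 7 is 7 — never all 8.
So the move cannot be finished within 7 crossings. (The shortest complete plan takes 9:)
1. engineer II and reactor-core II cross → cell block B.
2. engineer II crosses ← cell block A.
3. engineer II, engineer IV, and reactor-core IV cross → cell block B.
4. engineer II and reactor-core II cross ← cell block A.
5. engineer I, engineer II, and engineer III cross → cell block B.
6. reactor-core IV crosses ← cell block A.
7. reactor-core II and reactor-core IV cross → cell block B.
8. reactor-core II crosses ← cell block A.
9. reactor-core I, reactor-core II, and reactor-core III cross → cell block B.

No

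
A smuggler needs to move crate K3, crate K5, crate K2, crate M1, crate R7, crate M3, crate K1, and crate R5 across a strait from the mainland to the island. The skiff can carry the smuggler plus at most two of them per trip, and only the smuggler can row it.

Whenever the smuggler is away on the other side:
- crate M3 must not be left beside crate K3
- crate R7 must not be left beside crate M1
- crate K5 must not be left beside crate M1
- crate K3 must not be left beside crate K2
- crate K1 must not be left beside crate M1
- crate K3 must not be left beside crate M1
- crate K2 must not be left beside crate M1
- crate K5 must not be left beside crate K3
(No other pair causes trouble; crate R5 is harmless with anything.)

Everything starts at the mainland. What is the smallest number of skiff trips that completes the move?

Counting alone: the smuggler can take at most 2 across per trip to the island, so moving all 8 needs at least 4 loaded trips out, with a return between consecutive ones — at least 7 crossings.
The safety rule pushes this higher. Following every safe sequence of crossings, the most of the 8 that can be at the island as the skiff arrives there on crossings 7, 9, 11 is 5, 6, 7 respectively — never all 8.
So no plan with fewer than 13 crossings exists, and this one achieves 13:
1. Smuggler goes to the island with crate K3 and crate M1.  [the mainland: crate K1, crate K2, crate K5, crate M3, crate R5, crate R7 | the island: crate K3, crate M1]
2. Smuggler goes back to the mainland with crate K3.  [the mainland: crate K1, crate K2, crate K3, crate K5, crate M3, crate R5, crate R7 | the island: crate M1]
3. Smuggler goes to the island with crate K3 and crate R7.  [the mainland: crate K1, crate K2, crate K5, crate M3, crate R5 | the island: crate K3, crate M1, crate R7]
4. Smuggler goes back to the mainland with crate M1.  [the mainland: crate K1, crate K2, crate K5, crate M1, crate M3, crate R5 | the island: crate K3, crate R7]
5. Smuggler goes to the island with crate K1 and crate M1.  [the mainland: crate K2, crate K5, crate M3, crate R5 | the island: crate K1, crate K3, crate M1, crate R7]
6. Smuggler goes back to the mainland with crate M1.  [the mainland: crate K2, crate K5, crate M1, crate M3, crate R5 | the island: crate K1, crate K3, crate R7]
7. Smuggler goes to the island with crate K2 and crate K5.  [the mainland: crate M1, crate M3, crate R5 | the island: crate K1, crate K2, crate K3, crate K5, crate R7]
8. Smuggler goes back to the mainland with crate K3.  [the mainland: crate K3, crate M1, crate M3, crate R5 | the island: crate K1, crate K2, crate K5, crate R7]
9. Smuggler goes to the island with crate K3 and crate M3.  [the mainland: crate M1, crate R5 | the island: crate K1, crate K2, crate K3, crate K5, crate M3, crate R7]
10. Smuggler goes back to the mainland with crate K3.  [the mainland: crate K3, crate M1, crate R5 | the island: crate K1, crate K2, crate K5, crate M3, crate R7]
11. Smuggler goes to the island with crate K3 and crate R5.  [the mainland: crate M1 | the island: crate K1, crate K2, crate K3, crate K5, crate M3, crate R5, crate R7]
12. Smuggler goes back to the mainland with crate K3.  [the mainland: crate K3, crate M1 | the island: crate K1, crate K2, crate K5, crate M3, crate R5, crate R7]
13. Smuggler goes to the island with crate K3 and crate M1.  [the mainland: — | the island: crate K1, crate K2, crate K3, crate K5, crate M1, crate M3, crate R5, crate R7]

13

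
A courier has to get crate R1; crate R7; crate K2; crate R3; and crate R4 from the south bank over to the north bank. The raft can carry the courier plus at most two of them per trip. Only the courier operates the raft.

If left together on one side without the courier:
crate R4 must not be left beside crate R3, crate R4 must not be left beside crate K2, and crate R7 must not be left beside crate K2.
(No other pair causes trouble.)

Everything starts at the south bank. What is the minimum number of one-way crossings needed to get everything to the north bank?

5

Counting alone: the courier can take at most 2 across per trip to the north bank, so moving all 5 needs at least 3 loaded trips out, with a return between consecutive ones — at least 5 crossings.
The plan below uses exactly 5 crossings, so it is optimal:
1. Courier goes to the north bank with crate R4 and crate R7.  [the south bank: crate K2, crate R1, crate R3 | the north bank: crate R4, crate R7]
2. Courier goes back to the south bank alone.  [the south bank: crate K2, crate R1, crate R3 | the north bank: crate R4, crate R7]
3. Courier goes to the north bank with crate R1.  [the south bank: crate K2, crate R3 | the north bank: crate R1, crate R4, crate R7]
4. Courier goes back to the south bank alone.  [the south bank: crate K2, crate R3 | the north bank: crate R1, crate R4, crate R7]
5. Courier goes to the north bank with crate K2 and crate R3.  [the south bank: — | the north bank: crate K2, crate R1, crate R3, crate R4, crate R7]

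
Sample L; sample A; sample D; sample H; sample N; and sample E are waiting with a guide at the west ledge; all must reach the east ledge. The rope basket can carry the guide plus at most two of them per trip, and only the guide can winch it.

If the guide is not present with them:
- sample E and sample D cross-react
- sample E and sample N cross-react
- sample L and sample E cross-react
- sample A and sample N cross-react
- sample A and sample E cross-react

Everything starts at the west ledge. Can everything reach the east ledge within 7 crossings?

No

Counting alone: the guide can take at most 2 across per trip to the east ledge, so moving all 6 needs at least 3 loaded trips out, with a return between consecutive ones — at least 5 crossings.
The safety rule pushes this higher. Following every safe sequence of crossings, the most of the 6 that can be at the east ledge as the rope basket arrives there on crossings 5, 7 is 4, 5 respectively — never all 6.
So the move cannot be finished within 7 crossings. (The shortest complete plan takes 9:)
1. Guide goes to the east ledge with sample A and sample E.  [the west ledge: sample D, sample H, sample L, sample N | the east ledge: sample A, sample E]
2. Guide goes back to the west ledge with sample A.  [the west ledge: sample A, sample D, sample H, sample L, sample N | the east ledge: sample E]
3. Guide goes to the east ledge with sample A and sample L.  [the west ledge: sample D, sample H, sample N | the east ledge: sample A, sample E, sample L]
4. Guide goes back to the west ledge with sample E.  [the west ledge: sample D, sample E, sample H, sample N | the east ledge: sample A, sample L]
5. Guide goes to the east ledge with sample D and sample N.  [the west ledge: sample E, sample H | the east ledge: sample A, sample D, sample L, sample N]
6. Guide goes back to the west ledge with sample A.  [the west ledge: sample A, sample E, sample H | the east ledge: sample D, sample L, sample N]
7. Guide goes to the east ledge with sample A and sample H.  [the west ledge: sample E | the east ledge: sample A, sample D, sample H, sample L, sample N]
8. Guide goes back to the west ledge with sample A.  [the west ledge: sample A, sample E | the east ledge: sample D, sample H, sample L, sample N]
9. Guide goes to the east ledge with sample A and sample E.  [the west ledge: — | the east ledge: sample A, sample D, sample E, sample H, sample L, sample N]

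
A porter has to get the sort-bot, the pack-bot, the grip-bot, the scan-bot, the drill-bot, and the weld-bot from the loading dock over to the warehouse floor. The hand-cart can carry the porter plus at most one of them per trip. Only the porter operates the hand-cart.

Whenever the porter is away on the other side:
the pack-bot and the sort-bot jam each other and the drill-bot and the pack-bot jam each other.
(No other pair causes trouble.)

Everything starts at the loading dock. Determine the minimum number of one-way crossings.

Counting alone: the porter can take at most 1 across per trip to the warehouse floor, so moving all 6 needs at least 6 loaded trips out, with a return between consecutive ones — at least 11 crossings.
The safety rule pushes this higher. Following every safe sequence of crossings, the most of the 6 that can be at the warehouse floor as the hand-cart arrives there on crossing 11 is 5 — never all 6.
So no plan with fewer than 13 crossings exists, and this one achieves 13:
1. Porter goes to the warehouse floor with the pack-bot.
2. Porter goes back to the loading dock alone.
3. Porter goes to the warehouse floor with the sort-bot.
4. Porter goes back to the loading dock with the pack-bot.
5. Porter goes to the warehouse floor with the drill-bot.
6. Porter goes back to the loading dock alone.
7. Porter goes to the warehouse floor with the grip-bot.
8. Porter goes back to the loading dock alone.
9. Porter goes to the warehouse floor with the scan-bot.
10. Porter goes back to the loading dock alone.
11. Porter goes to the warehouse floor with the weld-bot.
12. Porter goes back to the loading dock alone.
13. Porter goes to the warehouse floor with the pack-bot.

13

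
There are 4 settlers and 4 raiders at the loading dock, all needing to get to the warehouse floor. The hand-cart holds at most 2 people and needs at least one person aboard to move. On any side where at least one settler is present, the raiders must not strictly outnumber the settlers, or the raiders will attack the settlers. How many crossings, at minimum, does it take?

impossible

Following every safe sequence of crossings from the start, the most of the 8 that can be at the warehouse floor as the hand-cart arrives there on crossings 1, 3, 5 is 2, 3, 4 respectively; the best ever achieved is 4 of 8.
From crossing 7 on, no configuration arises that was not already reachable earlier: only 11 distinct safe configurations (who is on which side, and where the hand-cart is) can ever be reached, none of them has everyone across, and every continuation just revisits them. They are: 0 settlers + 0 raiders across (hand-cart back at the start); 0 settlers + 1 raider across (hand-cart there); 0 settlers + 1 raider across (hand-cart back at the start); 0 settlers + 2 raiders across (hand-cart there); 0 settlers + 2 raiders across (hand-cart back at the start); 0 settlers + 3 raiders across (hand-cart there); 0 settlers + 3 raiders across (hand-cart back at the start); 0 settlers + 4 raiders across (hand-cart there); 1 settler + 1 raider across (hand-cart there); 1 settler + 1 raider across (hand-cart back at the start); 2 settlers + 2 raiders across (hand-cart there). So no valid plan exists.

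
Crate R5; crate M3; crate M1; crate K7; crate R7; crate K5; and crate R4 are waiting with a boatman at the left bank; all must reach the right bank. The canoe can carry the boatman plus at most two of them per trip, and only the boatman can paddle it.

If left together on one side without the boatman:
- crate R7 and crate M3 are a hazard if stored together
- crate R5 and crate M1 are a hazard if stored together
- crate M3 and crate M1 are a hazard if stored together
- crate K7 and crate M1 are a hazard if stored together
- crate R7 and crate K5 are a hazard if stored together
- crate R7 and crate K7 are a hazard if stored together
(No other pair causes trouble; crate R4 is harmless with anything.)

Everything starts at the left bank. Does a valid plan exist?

1. Boatman goes to the right bank with crate M1 and crate R7.
2. Boatman goes back to the left bank alone.
3. Boatman goes to the right bank with crate R5.
4. Boatman goes back to the left bank with crate M1.
5. Boatman goes to the right bank with crate K7 and crate M3.
6. Boatman goes back to the left bank with crate R7.
7. Boatman goes to the right bank with crate K5 and crate R4.
8. Boatman goes back to the left bank alone.
9. Boatman goes to the right bank with crate M1 and crate R7.

Yes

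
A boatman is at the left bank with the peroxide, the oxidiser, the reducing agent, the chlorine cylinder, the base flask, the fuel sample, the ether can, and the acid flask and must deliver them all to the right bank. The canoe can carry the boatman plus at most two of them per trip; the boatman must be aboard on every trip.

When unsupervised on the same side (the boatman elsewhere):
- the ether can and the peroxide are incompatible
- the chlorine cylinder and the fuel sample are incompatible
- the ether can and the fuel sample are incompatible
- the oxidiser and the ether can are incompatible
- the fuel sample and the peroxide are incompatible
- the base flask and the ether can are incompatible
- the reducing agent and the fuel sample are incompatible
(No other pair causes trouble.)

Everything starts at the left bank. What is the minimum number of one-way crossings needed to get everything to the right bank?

Counting alone: the boatman can take at most 2 across per trip to the right bank, so moving all 8 needs at least 4 loaded trips out, with a return between consecutive ones — at least 7 crossings.
The safety rule pushes this higher. Following every safe sequence of crossings, the most of the 8 that can be at the right bank as the canoe arrives there on crossings 7, 9, 11 is 5, 6, 7 respectively — never all 8.
So no plan with fewer than 13 crossings exists, and this one achieves 13:
1. Boatman goes to the right bank with the ether can and the fuel sample.  [the left bank: the acid flask, the base flask, the chlorine cylinder, the oxidiser, the peroxide, the reducing agent | the right bank: the ether can, the fuel sample]
2. Boatman goes back to the left bank with the fuel sample.  [the left bank: the acid flask, the base flask, the chlorine cylinder, the fuel sample, the oxidiser, the peroxide, the reducing agent | the right bank: the ether can]
3. Boatman goes to the right bank with the fuel sample and the oxidiser.  [the left bank: the acid flask, the base flask, the chlorine cylinder, the peroxide, the reducing agent | the right bank: the ether can, the fuel sample, the oxidiser]
4. Boatman goes back to the left bank with the ether can.  [the left bank: the acid flask, the base flask, the chlorine cylinder, the ether can, the peroxide, the reducing agent | the right bank: the fuel sample, the oxidiser]
5. Boatman goes to the right bank with the base flask and the peroxide.  [the left bank: the acid flask, the chlorine cylinder, the ether can, the reducing agent | the right bank: the base flask, the fuel sample, the oxidiser, the peroxide]
6. Boatman goes back to the left bank with the peroxide.  [the left bank: the acid flask, the chlorine cylinder, the ether can, the peroxide, the reducing agent | the right bank: the base flask, the fuel sample, the oxidiser]
7. Boatman goes to the right bank with the peroxide and the reducing agent.  [the left bank: the acid flask, the chlorine cylinder, the ether can | the right bank: the base flask, the fuel sample, the oxidiser, the peroxide, the reducing agent]
8. Boatman goes back to the left bank with the fuel sample.  [the left bank: the acid flask, the chlorine cylinder, the ether can, the fuel sample | the right bank: the base flask, the oxidiser, the peroxide, the reducing agent]
9. Boatman goes to the right bank with the chlorine cylinder and the fuel sample.  [the left bank: the acid flask, the ether can | the right bank: the base flask, the chlorine cylinder, the fuel sample, the oxidiser, the peroxide, the reducing agent]
10. Boatman goes back to the left bank with the fuel sample.  [the left bank: the acid flask, the ether can, the fuel sample | the right bank: the base flask, the chlorine cylinder, the oxidiser, the peroxide, the reducing agent]
11. Boatman goes to the right bank with the acid flask and the fuel sample.  [the left bank: the ether can | the right bank: the acid flask, the base flask, the chlorine cylinder, the fuel sample, the oxidiser, the peroxide, the reducing agent]
12. Boatman goes back to the left bank with the fuel sample.  [the left bank: the ether can, the fuel sample | the right bank: the acid flask, the base flask, the chlorine cylinder, the oxidiser, the peroxide, the reducing agent]
13. Boatman goes to the right bank with the ether can and the fuel sample.  [the left bank: — | the right bank: the acid flask, the base flask, the chlorine cylinder, the ether can, the fuel sample, the oxidiser, the peroxide, the reducing agent]

13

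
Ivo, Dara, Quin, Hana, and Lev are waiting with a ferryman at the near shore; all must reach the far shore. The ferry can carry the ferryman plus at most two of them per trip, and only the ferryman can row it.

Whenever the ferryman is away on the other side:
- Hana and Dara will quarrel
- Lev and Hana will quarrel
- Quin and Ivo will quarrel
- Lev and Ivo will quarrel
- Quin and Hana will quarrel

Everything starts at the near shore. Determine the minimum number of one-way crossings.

7

Counting alone: the ferryman can take at most 2 across per trip to the far shore, so moving all 5 needs at least 3 loaded trips out, with a return between consecutive ones — at least 5 crossings.
The safety rule pushes this higher. Following every safe sequence of crossings, the most of the 5 that can be at the far shore as the ferry arrives there on crossing 5 is 4 — never all 5.
So no plan with fewer than 7 crossings exists, and this one achieves 7:
1. Ferryman goes to the far shore with Hana and Ivo.  [the near shore: Dara, Lev, Quin | the far shore: Hana, Ivo]
2. Ferryman goes back to the near shore alone.  [the near shore: Dara, Lev, Quin | the far shore: Hana, Ivo]
3. Ferryman goes to the far shore with Dara.  [the near shore: Lev, Quin | the far shore: Dara, Hana, Ivo]
4. Ferryman goes back to the near shore with Hana.  [the near shore: Hana, Lev, Quin | the far shore: Dara, Ivo]
5. Ferryman goes to the far shore with Lev and Quin.  [the near shore: Hana | the far shore: Dara, Ivo, Lev, Quin]
6. Ferryman goes back to the near shore with Ivo.  [the near shore: Hana, Ivo | the far shore: Dara, Lev, Quin]
7. Ferryman goes to the far shore with Hana and Ivo.  [the near shore: — | the far shore: Dara, Hana, Ivo, Lev, Quin]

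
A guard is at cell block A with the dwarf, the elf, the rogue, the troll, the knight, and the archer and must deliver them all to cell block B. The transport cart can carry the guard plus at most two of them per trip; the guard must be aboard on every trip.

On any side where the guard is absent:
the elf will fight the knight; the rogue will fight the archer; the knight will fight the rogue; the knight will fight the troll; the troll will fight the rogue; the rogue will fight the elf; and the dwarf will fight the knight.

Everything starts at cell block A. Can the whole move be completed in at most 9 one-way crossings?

Yes — this plan uses 9 crossings (≤ 9):
1. Guard goes to cell block B with the knight and the rogue.  [cell block A: the archer, the dwarf, the elf, the troll | cell block B: the knight, the rogue]
2. Guard goes back to cell block A with the rogue.  [cell block A: the archer, the dwarf, the elf, the rogue, the troll | cell block B: the knight]
3. Guard goes to cell block B with the dwarf and the rogue.  [cell block A: the archer, the elf, the troll | cell block B: the dwarf, the knight, the rogue]
4. Guard goes back to cell block A with the knight.  [cell block A: the archer, the elf, the knight, the troll | cell block B: the dwarf, the rogue]
5. Guard goes to cell block B with the elf and the troll.  [cell block A: the archer, the knight | cell block B: the dwarf, the elf, the rogue, the troll]
6. Guard goes back to cell block A with the rogue.  [cell block A: the archer, the knight, the rogue | cell block B: the dwarf, the elf, the troll]
7. Guard goes to cell block B with the archer and the rogue.  [cell block A: the knight | cell block B: the archer, the dwarf, the elf, the rogue, the troll]
8. Guard goes back to cell block A with the rogue.  [cell block A: the knight, the rogue | cell block B: the archer, the dwarf, the elf, the troll]
9. Guard goes to cell block B with the knight and the rogue.  [cell block A: — | cell block B: the archer, the dwarf, the elf, the knight, the rogue, the troll]

Yes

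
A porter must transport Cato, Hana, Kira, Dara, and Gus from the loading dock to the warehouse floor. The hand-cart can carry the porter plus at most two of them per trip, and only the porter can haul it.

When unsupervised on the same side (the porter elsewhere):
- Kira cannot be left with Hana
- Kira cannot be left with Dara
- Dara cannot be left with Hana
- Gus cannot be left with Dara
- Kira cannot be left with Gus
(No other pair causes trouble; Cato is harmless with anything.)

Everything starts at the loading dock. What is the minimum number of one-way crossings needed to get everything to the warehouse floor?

7

Counting alone: the porter can take at most 2 across per trip to the warehouse floor, so moving all 5 needs at least 3 loaded trips out, with a return between consecutive ones — at least 5 crossings.
The safety rule pushes this higher. Following every safe sequence of crossings, the most of the 5 that can be at the warehouse floor as the hand-cart arrives there on crossing 5 is 4 — never all 5.
So no plan with fewer than 7 crossings exists, and this one achieves 7:
1. Porter goes to the warehouse floor with Dara and Kira.  [the loading dock: Cato, Gus, Hana | the warehouse floor: Dara, Kira]
2. Porter goes back to the loading dock with Kira.  [the loading dock: Cato, Gus, Hana, Kira | the warehouse floor: Dara]
3. Porter goes to the warehouse floor with Cato and Kira.  [the loading dock: Gus, Hana | the warehouse floor: Cato, Dara, Kira]
4. Porter goes back to the loading dock with Kira.  [the loading dock: Gus, Hana, Kira | the warehouse floor: Cato, Dara]
5. Porter goes to the warehouse floor with Gus and Hana.  [the loading dock: Kira | the warehouse floor: Cato, Dara, Gus, Hana]
6. Porter goes back to the loading dock with Dara.  [the loading dock: Dara, Kira | the warehouse floor: Cato, Gus, Hana]
7. Porter goes to the warehouse floor with Dara and Kira.  [the loading dock: — | the warehouse floor: Cato, Dara, Gus, Hana, Kira]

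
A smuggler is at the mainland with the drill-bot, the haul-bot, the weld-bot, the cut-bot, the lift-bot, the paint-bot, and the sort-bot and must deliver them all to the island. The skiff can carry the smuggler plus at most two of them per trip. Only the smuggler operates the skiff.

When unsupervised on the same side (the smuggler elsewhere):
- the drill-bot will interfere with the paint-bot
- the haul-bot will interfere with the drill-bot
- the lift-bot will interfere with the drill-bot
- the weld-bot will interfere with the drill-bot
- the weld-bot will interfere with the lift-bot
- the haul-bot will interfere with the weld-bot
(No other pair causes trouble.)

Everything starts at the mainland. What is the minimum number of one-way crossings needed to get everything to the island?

Counting alone: the smuggler can take at most 2 across per trip to the island, so moving all 7 needs at least 4 loaded trips out, with a return between consecutive ones — at least 7 crossings.
The safety rule pushes this higher. Following every safe sequence of crossings, the most of the 7 that can be at the island as the skiff arrives there on crossings 7, 9 is 5, 6 respectively — never all 7.
So no plan with fewer than 11 crossings exists, and this one achieves 11:
1. Smuggler goes to the island with the drill-bot and the weld-bot.  [the mainland: the cut-bot, the haul-bot, the lift-bot, the paint-bot, the sort-bot | the island: the drill-bot, the weld-bot]
2. Smuggler goes back to the mainland with the drill-bot.  [the mainland: the cut-bot, the drill-bot, the haul-bot, the lift-bot, the paint-bot, the sort-bot | the island: the weld-bot]
3. Smuggler goes to the island with the cut-bot and the drill-bot.  [the mainland: the haul-bot, the lift-bot, the paint-bot, the sort-bot | the island: the cut-bot, the drill-bot, the weld-bot]
4. Smuggler goes back to the mainland with the drill-bot.  [the mainland: the drill-bot, the haul-bot, the lift-bot, the paint-bot, the sort-bot | the island: the cut-bot, the weld-bot]
5. Smuggler goes to the island with the drill-bot and the paint-bot.  [the mainland: the haul-bot, the lift-bot, the sort-bot | the island: the cut-bot, the drill-bot, the paint-bot, the weld-bot]
6. Smuggler goes back to the mainland with the drill-bot.  [the mainland: the drill-bot, the haul-bot, the lift-bot, the sort-bot | the island: the cut-bot, the paint-bot, the weld-bot]
7. Smuggler goes to the island with the drill-bot and the sort-bot.  [the mainland: the haul-bot, the lift-bot | the island: the cut-bot, the drill-bot, the paint-bot, the sort-bot, the weld-bot]
8. Smuggler goes back to the mainland with the drill-bot.  [the mainland: the drill-bot, the haul-bot, the lift-bot | the island: the cut-bot, the paint-bot, the sort-bot, the weld-bot]
9. Smuggler goes to the island with the haul-bot and the lift-bot.  [the mainland: the drill-bot | the island: the cut-bot, the haul-bot, the lift-bot, the paint-bot, the sort-bot, the weld-bot]
10. Smuggler goes back to the mainland with the weld-bot.  [the mainland: the drill-bot, the weld-bot | the island: the cut-bot, the haul-bot, the lift-bot, the paint-bot, the sort-bot]
11. Smuggler goes to the island with the drill-bot and the weld-bot.  [the mainland: — | the island: the cut-bot, the drill-bot, the haul-bot, the lift-bot, the paint-bot, the sort-bot, the weld-bot]

11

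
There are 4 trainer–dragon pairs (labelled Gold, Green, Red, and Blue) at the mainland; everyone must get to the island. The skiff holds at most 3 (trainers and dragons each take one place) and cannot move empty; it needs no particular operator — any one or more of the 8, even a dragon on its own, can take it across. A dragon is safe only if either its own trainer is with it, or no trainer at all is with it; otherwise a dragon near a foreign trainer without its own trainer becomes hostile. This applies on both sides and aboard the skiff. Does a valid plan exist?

Yes

1. dragon Gold and trainer Gold cross → the island.
2. trainer Gold crosses ← the mainland.
3. dragon Green, trainer Gold, and trainer Green cross → the island.
4. dragon Gold and trainer Gold cross ← the mainland.
5. trainer Blue, trainer Gold, and trainer Red cross → the island.
6. dragon Green crosses ← the mainland.
7. dragon Gold and dragon Green cross → the island.
8. dragon Gold crosses ← the mainland.
9. dragon Blue, dragon Gold, and dragon Red cross → the island.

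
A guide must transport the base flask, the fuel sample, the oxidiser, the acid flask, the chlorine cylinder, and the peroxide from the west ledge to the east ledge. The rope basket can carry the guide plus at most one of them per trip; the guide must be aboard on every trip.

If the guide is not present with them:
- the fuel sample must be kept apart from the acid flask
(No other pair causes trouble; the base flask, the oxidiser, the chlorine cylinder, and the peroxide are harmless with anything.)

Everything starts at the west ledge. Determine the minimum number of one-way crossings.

11

Counting alone: the guide can take at most 1 across per trip to the east ledge, so moving all 6 needs at least 6 loaded trips out, with a return between consecutive ones — at least 11 crossings.
The plan below uses exactly 11 crossings, so it is optimal:
1. Guide goes to the east ledge with the fuel sample.
2. Guide goes back to the west ledge alone.
3. Guide goes to the east ledge with the base flask.
4. Guide goes back to the west ledge alone.
5. Guide goes to the east ledge with the oxidiser.
6. Guide goes back to the west ledge alone.
7. Guide goes to the east ledge with the chlorine cylinder.
8. Guide goes back to the west ledge alone.
9. Guide goes to the east ledge with the peroxide.
10. Guide goes back to the west ledge alone.
11. Guide goes to the east ledge with the acid flask.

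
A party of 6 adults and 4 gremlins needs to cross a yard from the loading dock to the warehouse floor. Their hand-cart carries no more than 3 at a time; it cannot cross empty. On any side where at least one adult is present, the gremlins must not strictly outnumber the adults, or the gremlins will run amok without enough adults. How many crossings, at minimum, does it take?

Counting alone: each trip to the warehouse floor takes at most 3 across and each return brings at least 1 back, so after t trips out (and t−1 returns) at most 3t − (t−1) of the 10 are across; that first reaches 10 at t = 5, so at least 9 crossings are needed.
The plan below uses exactly 9 crossings, so it is optimal:
1. 2 gremlins → the warehouse floor.  (the loading dock: 6A 2G; the warehouse floor: 0A 2G)
2. 1 gremlin ← the loading dock.  (the loading dock: 6A 3G; the warehouse floor: 0A 1G)
3. 3 gremlins → the warehouse floor.  (the loading dock: 6A 0G; the warehouse floor: 0A 4G)
4. 1 gremlin ← the loading dock.  (the loading dock: 6A 1G; the warehouse floor: 0A 3G)
5. 3 adults → the warehouse floor.  (the loading dock: 3A 1G; the warehouse floor: 3A 3G)
6. 1 gremlin ← the loading dock.  (the loading dock: 3A 2G; the warehouse floor: 3A 2G)
7. 1 adult and 2 gremlins → the warehouse floor.  (the loading dock: 2A 0G; the warehouse floor: 4A 4G)
8. 1 gremlin ← the loading dock.  (the loading dock: 2A 1G; the warehouse floor: 4A 3G)
9. 2 adults and 1 gremlin → the warehouse floor.  (the loading dock: 0A 0G; the warehouse floor: 6A 4G)

9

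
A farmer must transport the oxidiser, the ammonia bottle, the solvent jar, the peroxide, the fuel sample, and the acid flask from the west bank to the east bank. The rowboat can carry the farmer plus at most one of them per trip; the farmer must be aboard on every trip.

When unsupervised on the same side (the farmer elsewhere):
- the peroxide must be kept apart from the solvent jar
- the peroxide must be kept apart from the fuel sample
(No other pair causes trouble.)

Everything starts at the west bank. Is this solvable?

Yes

1. Farmer goes to the east bank with the peroxide.  [the west bank: the acid flask, the ammonia bottle, the fuel sample, the oxidiser, the solvent jar | the east bank: the peroxide]
2. Farmer goes back to the west bank alone.  [the west bank: the acid flask, the ammonia bottle, the fuel sample, the oxidiser, the solvent jar | the east bank: the peroxide]
3. Farmer goes to the east bank with the oxidiser.  [the west bank: the acid flask, the ammonia bottle, the fuel sample, the solvent jar | the east bank: the oxidiser, the peroxide]
4. Farmer goes back to the west bank alone.  [the west bank: the acid flask, the ammonia bottle, the fuel sample, the solvent jar | the east bank: the oxidiser, the peroxide]
5. Farmer goes to the east bank with the ammonia bottle.  [the west bank: the acid flask, the fuel sample, the solvent jar | the east bank: the ammonia bottle, the oxidiser, the peroxide]
6. Farmer goes back to the west bank alone.  [the west bank: the acid flask, the fuel sample, the solvent jar | the east bank: the ammonia bottle, the oxidiser, the peroxide]
7. Farmer goes to the east bank with the solvent jar.  [the west bank: the acid flask, the fuel sample | the east bank: the ammonia bottle, the oxidiser, the peroxide, the solvent jar]
8. Farmer goes back to the west bank with the peroxide.  [the west bank: the acid flask, the fuel sample, the peroxide | the east bank: the ammonia bottle, the oxidiser, the solvent jar]
9. Farmer goes to the east bank with the fuel sample.  [the west bank: the acid flask, the peroxide | the east bank: the ammonia bottle, the fuel sample, the oxidiser, the solvent jar]
10. Farmer goes back to the west bank alone.  [the west bank: the acid flask, the peroxide | the east bank: the ammonia bottle, the fuel sample, the oxidiser, the solvent jar]
11. Farmer goes to the east bank with the acid flask.  [the west bank: the peroxide | the east bank: the acid flask, the ammonia bottle, the fuel sample, the oxidiser, the solvent jar]
12. Farmer goes back to the west bank alone.  [the west bank: the peroxide | the east bank: the acid flask, the ammonia bottle, the fuel sample, the oxidiser, the solvent jar]
13. Farmer goes to the east bank with the peroxide.  [the west bank: — | the east bank: the acid flask, the ammonia bottle, the fuel sample, the oxidiser, the peroxide, the solvent jar]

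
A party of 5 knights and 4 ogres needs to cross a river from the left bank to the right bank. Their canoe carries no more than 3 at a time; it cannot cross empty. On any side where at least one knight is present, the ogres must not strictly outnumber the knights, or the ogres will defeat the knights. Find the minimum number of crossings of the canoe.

Counting alone: each trip to the right bank takes at most 3 across and each return brings at least 1 back, so after t trips out (and t−1 returns) at most 3t − (t−1) of the 9 are across; that first reaches 9 at t = 4, so at least 7 crossings are needed.
The plan below uses exactly 7 crossings, so it is optimal:
1. 3 ogres → the right bank.  (the left bank: 5K 1O; the right bank: 0K 3O)
2. 1 ogre ← the left bank.  (the left bank: 5K 2O; the right bank: 0K 2O)
3. 3 knights → the right bank.  (the left bank: 2K 2O; the right bank: 3K 2O)
4. 1 knight ← the left bank.  (the left bank: 3K 2O; the right bank: 2K 2O)
5. 2 knights and 1 ogre → the right bank.  (the left bank: 1K 1O; the right bank: 4K 3O)
6. 1 knight ← the left bank.  (the left bank: 2K 1O; the right bank: 3K 3O)
7. 2 knights and 1 ogre → the right bank.  (the left bank: 0K 0O; the right bank: 5K 4O)

7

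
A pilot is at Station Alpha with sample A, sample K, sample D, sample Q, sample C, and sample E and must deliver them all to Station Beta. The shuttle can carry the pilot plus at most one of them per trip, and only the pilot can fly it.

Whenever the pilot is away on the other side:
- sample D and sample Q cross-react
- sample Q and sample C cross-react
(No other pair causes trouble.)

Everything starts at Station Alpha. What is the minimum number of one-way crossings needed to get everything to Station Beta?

Counting alone: the pilot can take at most 1 across per trip to Station Beta, so moving all 6 needs at least 6 loaded trips out, with a return between consecutive ones — at least 11 crossings.
The safety rule pushes this higher. Following every safe sequence of crossings, the most of the 6 that can be at Station Beta as the shuttle arrives there on crossing 11 is 5 — never all 6.
So no plan with fewer than 13 crossings exists, and this one achieves 13:
1. Pilot goes to Station Beta with sample Q.
2. Pilot goes back to Station Alpha alone.
3. Pilot goes to Station Beta with sample A.
4. Pilot goes back to Station Alpha alone.
5. Pilot goes to Station Beta with sample K.
6. Pilot goes back to Station Alpha alone.
7. Pilot goes to Station Beta with sample D.
8. Pilot goes back to Station Alpha with sample Q.
9. Pilot goes to Station Beta with sample C.
10. Pilot goes back to Station Alpha alone.
11. Pilot goes to Station Beta with sample E.
12. Pilot goes back to Station Alpha alone.
13. Pilot goes to Station Beta with sample Q.

13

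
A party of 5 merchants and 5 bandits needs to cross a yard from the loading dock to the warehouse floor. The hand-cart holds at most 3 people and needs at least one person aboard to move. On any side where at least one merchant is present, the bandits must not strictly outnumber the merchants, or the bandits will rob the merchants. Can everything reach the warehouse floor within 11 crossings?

Yes

Yes — this plan uses 11 crossings (≤ 11):
1. 2 bandits → the warehouse floor.  (the loading dock: 5M 3B; the warehouse floor: 0M 2B)
2. 1 bandit ← the loading dock.  (the loading dock: 5M 4B; the warehouse floor: 0M 1B)
3. 3 bandits → the warehouse floor.  (the loading dock: 5M 1B; the warehouse floor: 0M 4B)
4. 1 bandit ← the loading dock.  (the loading dock: 5M 2B; the warehouse floor: 0M 3B)
5. 3 merchants → the warehouse floor.  (the loading dock: 2M 2B; the warehouse floor: 3M 3B)
6. 1 merchant and 1 bandit ← the loading dock.  (the loading dock: 3M 3B; the warehouse floor: 2M 2B)
7. 3 merchants → the warehouse floor.  (the loading dock: 0M 3B; the warehouse floor: 5M 2B)
8. 1 bandit ← the loading dock.  (the loading dock: 0M 4B; the warehouse floor: 5M 1B)
9. 2 bandits → the warehouse floor.  (the loading dock: 0M 2B; the warehouse floor: 5M 3B)
10. 1 bandit ← the loading dock.  (the loading dock: 0M 3B; the warehouse floor: 5M 2B)
11. 3 bandits → the warehouse floor.  (the loading dock: 0M 0B; the warehouse floor: 5M 5B)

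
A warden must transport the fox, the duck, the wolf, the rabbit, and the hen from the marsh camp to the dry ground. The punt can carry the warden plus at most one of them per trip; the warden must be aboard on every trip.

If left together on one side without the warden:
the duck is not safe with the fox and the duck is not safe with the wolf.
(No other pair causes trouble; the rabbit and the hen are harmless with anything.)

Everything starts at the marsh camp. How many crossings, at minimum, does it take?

11

Counting alone: the warden can take at most 1 across per trip to the dry ground, so moving all 5 needs at least 5 loaded trips out, with a return between consecutive ones — at least 9 crossings.
The safety rule pushes this higher. Following every safe sequence of crossings, the most of the 5 that can be at the dry ground as the punt arrives there on crossing 9 is 4 — never all 5.
So no plan with fewer than 11 crossings exists, and this one achieves 11:
1. Warden goes to the dry ground with the duck.
2. Warden goes back to the marsh camp alone.
3. Warden goes to the dry ground with the fox.
4. Warden goes back to the marsh camp with the duck.
5. Warden goes to the dry ground with the wolf.
6. Warden goes back to the marsh camp alone.
7. Warden goes to the dry ground with the rabbit.
8. Warden goes back to the marsh camp alone.
9. Warden goes to the dry ground with the hen.
10. Warden goes back to the marsh camp alone.
11. Warden goes to the dry ground with the duck.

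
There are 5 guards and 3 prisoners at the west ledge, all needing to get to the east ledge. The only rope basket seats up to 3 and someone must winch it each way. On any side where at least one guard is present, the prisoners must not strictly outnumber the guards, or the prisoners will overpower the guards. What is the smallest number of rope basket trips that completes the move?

7

Counting alone: each trip to the east ledge takes at most 3 across and each return brings at least 1 back, so after t trips out (and t−1 returns) at most 3t − (t−1) of the 8 are across; that first reaches 8 at t = 4, so at least 7 crossings are needed.
The plan below uses exactly 7 crossings, so it is optimal:
1. 2 prisoners → the east ledge.  (the west ledge: 5G 1P; the east ledge: 0G 2P)
2. 1 prisoner ← the west ledge.  (the west ledge: 5G 2P; the east ledge: 0G 1P)
3. 2 guards and 1 prisoner → the east ledge.  (the west ledge: 3G 1P; the east ledge: 2G 2P)
4. 1 prisoner ← the west ledge.  (the west ledge: 3G 2P; the east ledge: 2G 1P)
5. 1 guard and 2 prisoners → the east ledge.  (the west ledge: 2G 0P; the east ledge: 3G 3P)
6. 1 prisoner ← the west ledge.  (the west ledge: 2G 1P; the east ledge: 3G 2P)
7. 2 guards and 1 prisoner → the east ledge.  (the west ledge: 0G 0P; the east ledge: 5G 3P)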